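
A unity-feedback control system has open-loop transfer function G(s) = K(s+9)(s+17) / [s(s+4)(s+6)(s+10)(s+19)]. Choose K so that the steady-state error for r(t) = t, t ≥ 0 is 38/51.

The open loop has one pole at the origin → type 1 system.
K_v = lim_{s→0} s·G(s) = K·9·17 / (4·6·10·19) = (51/1520)·K.
e_ss = 1/K_v = 38/51 ⇒ K_v = 51/38 ⇒ K = (51/38)/(51/1520) = 40.

40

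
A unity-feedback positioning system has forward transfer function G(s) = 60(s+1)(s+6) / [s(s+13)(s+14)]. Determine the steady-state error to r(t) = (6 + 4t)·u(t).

One free integrator in G(s): this is a type 1 system. Taking each input component in turn:
  • 6: tracked with zero error.
  • 4t: e_ss = 4/K_v with K_v=180/91 → 91/45.
Total e_ss = 91/45.

91/45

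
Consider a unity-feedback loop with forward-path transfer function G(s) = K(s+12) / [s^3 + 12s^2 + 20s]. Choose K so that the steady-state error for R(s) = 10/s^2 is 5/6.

Factoring s from the denominator leaves a polynomial with constant term 20, so the system is type 1.
K_v = lim_{s→0} s·G(s) = K·12 / 20 = 0.6·K.
e_ss = 10/K_v = 5/6 ⇒ K_v = 12 ⇒ K = 12/0.6 = 20.

20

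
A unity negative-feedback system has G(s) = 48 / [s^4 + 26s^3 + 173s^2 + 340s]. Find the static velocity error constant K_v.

12/85

Lowest-order denominator term is 340s, so the open loop has 1 pole at the origin → type 1 system.
K_v = lim_{s→0} s·G(s) = 48 / 340 = 12/85.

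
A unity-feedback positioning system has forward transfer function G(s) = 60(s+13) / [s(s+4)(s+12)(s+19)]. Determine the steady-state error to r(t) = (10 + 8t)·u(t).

The open loop has one pole at the origin → type 1 system. By superposition:
  • 10: tracked with zero error.
  • 8t: e_ss = 8/K_v with K_v=65/76 → 608/65.
Total e_ss = 608/65.

608/65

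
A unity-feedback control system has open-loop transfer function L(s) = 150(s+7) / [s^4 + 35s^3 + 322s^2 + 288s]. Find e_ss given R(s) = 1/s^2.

Factoring s from the denominator leaves a polynomial with constant term 288, so the system is type 1.
K_v = lim_{s→0} s·L(s) = 150·7 / 288 = 175/48.
e_ss = 1/K_v = 1/(175/48) = 48/175.

48/175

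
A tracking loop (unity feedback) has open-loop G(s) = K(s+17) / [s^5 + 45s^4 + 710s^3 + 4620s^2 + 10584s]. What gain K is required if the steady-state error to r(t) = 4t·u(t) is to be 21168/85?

The denominator has no term below 10584s — 1 pole at s=0, type 1.
K_v = lim_{s→0} s·G(s) = K·17 / 10584 = (17/10584)·K.
e_ss = 4/K_v = 21168/85 ⇒ K_v = 85/5292 ⇒ K = (85/5292)/(17/10584) = 10.

10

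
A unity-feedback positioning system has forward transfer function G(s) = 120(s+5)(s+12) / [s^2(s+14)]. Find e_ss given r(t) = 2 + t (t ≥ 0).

0

Two free integrators in G(s): this is a type 2 system. Taking each input component in turn:
  • 2: tracked with zero error.
  • t: tracked with zero error.
Total e_ss = 0.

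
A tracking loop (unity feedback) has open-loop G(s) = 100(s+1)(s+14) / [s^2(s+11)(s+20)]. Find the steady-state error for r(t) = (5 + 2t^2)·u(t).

22/35

System type = 2 (two poles at s=0). Treating each term separately:
  • 5: tracked with zero error.
  • 2t^2: e_ss = 4/K_a with K_a=70/11 → 22/35.
Total e_ss = 22/35.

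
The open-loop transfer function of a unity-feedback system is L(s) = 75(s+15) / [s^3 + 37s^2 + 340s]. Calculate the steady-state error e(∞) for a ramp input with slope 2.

Factoring s from the denominator leaves a polynomial with constant term 340, so the system is type 1.
K_v = lim_{s→0} s·L(s) = 75·15 / 340 = 225/68.
e_ss = 2/K_v = 2/(225/68) = 136/225.

136/225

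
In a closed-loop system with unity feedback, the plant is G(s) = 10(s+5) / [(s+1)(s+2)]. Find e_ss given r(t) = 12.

System type = 0 (no poles at s=0).
K_p = lim_{s→0} G(s) = 10·5 / (1·2) = 25.
e_ss = 12/(1 + K_p) = 12/26 = 6/13.

6/13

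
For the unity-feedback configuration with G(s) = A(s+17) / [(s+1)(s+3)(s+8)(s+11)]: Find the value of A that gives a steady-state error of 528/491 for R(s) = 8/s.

100

System type = 0 (no poles at s=0).
K_p = lim_{s→0} G(s) = A·17 / (1·3·8·11) = (17/264)·A.
e_ss = 8/(1 + K_p) = 528/491 ⇒ 1 + (17/264)·A = 491/66 ⇒ A = 100.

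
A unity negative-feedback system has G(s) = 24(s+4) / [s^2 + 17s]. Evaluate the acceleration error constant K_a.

The denominator has no term below 17s — 1 pole at s=0, type 1.
K_a = lim_{s→0} s^2·G(s) = 0 (the extra factor of s kills the finite limit).

0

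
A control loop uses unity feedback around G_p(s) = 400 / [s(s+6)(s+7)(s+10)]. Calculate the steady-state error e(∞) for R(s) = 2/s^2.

2.1

The open loop has one pole at the origin → type 1 system.
K_v = lim_{s→0} s·G_p(s) = 400 / (6·7·10) = 20/21.
e_ss = 2/K_v = 2/(20/21) = 2.1.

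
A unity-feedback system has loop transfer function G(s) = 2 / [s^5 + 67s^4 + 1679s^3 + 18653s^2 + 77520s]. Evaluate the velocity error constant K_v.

1/38760

Factoring s from the denominator leaves a polynomial with constant term 77520, so the system is type 1.
K_v = lim_{s→0} s·G(s) = 2 / 77520 = 1/38760.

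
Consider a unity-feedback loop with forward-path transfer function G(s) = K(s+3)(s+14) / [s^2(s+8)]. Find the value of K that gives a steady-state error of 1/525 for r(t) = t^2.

200

System type = 2 (two poles at s=0).
K_a = lim_{s→0} s^2·G(s) = K·3·14 / (8) = 5.25·K.
e_ss = 2/K_a = 1/525 ⇒ K_a = 1050 ⇒ K = 1050/5.25 = 200.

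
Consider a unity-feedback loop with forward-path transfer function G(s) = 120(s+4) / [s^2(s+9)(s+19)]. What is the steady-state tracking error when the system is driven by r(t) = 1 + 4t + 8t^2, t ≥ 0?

5.7

Two free integrators in G(s): this is a type 2 system. Treating each term separately:
  • 1: tracked with zero error.
  • 4t: tracked with zero error.
  • 8t^2: e_ss = 16/K_a with K_a=160/57 → 5.7.
Total e_ss = 5.7.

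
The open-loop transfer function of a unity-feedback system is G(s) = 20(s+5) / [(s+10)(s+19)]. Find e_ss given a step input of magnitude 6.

G(s) has no factors of s in the denominator, so the system is type 0.
K_p = lim_{s→0} G(s) = 20·5 / (10·19) = 10/19.
e_ss = 6/(1 + K_p) = 6/(29/19) = 114/29.

114/29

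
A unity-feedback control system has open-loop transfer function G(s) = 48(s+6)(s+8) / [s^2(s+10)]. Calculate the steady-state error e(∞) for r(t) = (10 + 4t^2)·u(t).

System type = 2 (two poles at s=0). By superposition:
  • 10: tracked with zero error.
  • 4t^2: e_ss = 8/K_a with K_a=230.4 → 5/144.
Total e_ss = 5/144.

5/144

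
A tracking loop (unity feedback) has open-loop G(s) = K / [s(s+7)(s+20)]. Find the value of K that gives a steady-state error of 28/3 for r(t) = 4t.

60

G(s) has one factor of s in the denominator, so the system is type 1.
K_v = lim_{s→0} s·G(s) = K / (7·20) = (1/140)·K.
e_ss = 4/K_v = 28/3 ⇒ K_v = 3/7 ⇒ K = (3/7)/(1/140) = 60.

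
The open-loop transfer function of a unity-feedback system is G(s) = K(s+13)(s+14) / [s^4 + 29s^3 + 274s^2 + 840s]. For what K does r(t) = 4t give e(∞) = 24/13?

The denominator has no term below 840s — 1 pole at s=0, type 1.
K_v = lim_{s→0} s·G(s) = K·13·14 / 840 = (13/60)·K.
e_ss = 4/K_v = 24/13 ⇒ K_v = 13/6 ⇒ K = (13/6)/(13/60) = 10.

10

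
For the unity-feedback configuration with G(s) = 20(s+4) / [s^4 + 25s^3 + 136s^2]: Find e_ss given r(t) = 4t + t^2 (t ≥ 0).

3.4

The denominator has no term below 136s^2 — 2 poles at s=0, type 2. Treating each term separately:
  • 4t: tracked with zero error.
  • t^2: e_ss = 2/K_a with K_a=10/17 → 3.4.
Total e_ss = 3.4.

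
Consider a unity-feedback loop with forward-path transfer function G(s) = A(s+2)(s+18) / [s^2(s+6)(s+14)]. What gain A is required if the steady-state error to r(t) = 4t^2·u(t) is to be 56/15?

Two free integrators in G(s): this is a type 2 system.
K_a = lim_{s→0} s^2·G(s) = A·2·18 / (6·14) = (3/7)·A.
e_ss = 8/K_a = 56/15 ⇒ K_a = 15/7 ⇒ A = (15/7)/(3/7) = 5.

5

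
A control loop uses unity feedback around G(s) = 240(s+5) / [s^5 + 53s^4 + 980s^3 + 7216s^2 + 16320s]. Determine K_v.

Lowest-order denominator term is 16320s, so the open loop has 1 pole at the origin → type 1 system.
K_v = lim_{s→0} s·G(s) = 240·5 / 16320 = 5/68.

5/68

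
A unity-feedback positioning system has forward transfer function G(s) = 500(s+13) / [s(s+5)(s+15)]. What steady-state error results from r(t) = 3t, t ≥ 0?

The open loop has one pole at the origin → type 1 system.
K_v = lim_{s→0} s·G(s) = 500·13 / (5·15) = 260/3.
e_ss = 3/K_v = 3/(260/3) = 9/260.

9/260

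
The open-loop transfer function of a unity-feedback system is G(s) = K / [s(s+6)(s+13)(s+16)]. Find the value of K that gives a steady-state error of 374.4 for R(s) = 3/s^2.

10

G(s) has one factor of s in the denominator, so the system is type 1.
K_v = lim_{s→0} s·G(s) = K / (6·13·16) = (1/1248)·K.
e_ss = 3/K_v = 374.4 ⇒ K_v = 5/624 ⇒ K = (5/624)/(1/1248) = 10.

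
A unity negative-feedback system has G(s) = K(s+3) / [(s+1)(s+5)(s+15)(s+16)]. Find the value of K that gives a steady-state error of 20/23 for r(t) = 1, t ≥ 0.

60

System type = 0 (no poles at s=0).
K_p = lim_{s→0} G(s) = K·3 / (1·5·15·16) = 0.0025·K.
e_ss = 1/(1 + K_p) = 20/23 ⇒ 1 + 0.0025·K = 1.15 ⇒ K = 60.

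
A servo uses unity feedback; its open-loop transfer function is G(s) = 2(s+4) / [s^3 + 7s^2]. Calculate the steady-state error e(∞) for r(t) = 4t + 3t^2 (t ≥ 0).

5.25

Lowest-order denominator term is 7s^2, so the open loop has 2 poles at the origin → type 2 system. By superposition:
  • 4t: tracked with zero error.
  • 3t^2: e_ss = 6/K_a with K_a=8/7 → 5.25.
Total e_ss = 5.25.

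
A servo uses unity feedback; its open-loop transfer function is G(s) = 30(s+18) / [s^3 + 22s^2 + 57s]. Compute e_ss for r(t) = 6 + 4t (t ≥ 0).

19/45

Factoring s from the denominator leaves a polynomial with constant term 57, so the system is type 1. By superposition:
  • 6: tracked with zero error.
  • 4t: e_ss = 4/K_v with K_v=180/19 → 19/45.
Total e_ss = 19/45.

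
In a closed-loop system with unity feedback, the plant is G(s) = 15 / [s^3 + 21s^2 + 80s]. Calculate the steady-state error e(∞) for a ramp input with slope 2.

32/3

Factoring s from the denominator leaves a polynomial with constant term 80, so the system is type 1.
K_v = lim_{s→0} s·G(s) = 15 / 80 = 0.1875.
e_ss = 2/K_v = 2/0.1875 = 32/3.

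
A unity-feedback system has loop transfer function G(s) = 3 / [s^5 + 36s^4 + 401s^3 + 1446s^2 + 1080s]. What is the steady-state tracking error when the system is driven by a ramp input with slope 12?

Lowest-order denominator term is 1080s, so the open loop has 1 pole at the origin → type 1 system.
K_v = lim_{s→0} s·G(s) = 3 / 1080 = 1/360.
e_ss = 12/K_v = 12/(1/360) = 4320.

4320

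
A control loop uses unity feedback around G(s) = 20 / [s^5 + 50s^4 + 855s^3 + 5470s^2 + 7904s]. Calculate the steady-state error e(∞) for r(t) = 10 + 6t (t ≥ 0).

2371.2

Factoring s from the denominator leaves a polynomial with constant term 7904, so the system is type 1. Taking each input component in turn:
  • 10: tracked with zero error.
  • 6t: e_ss = 6/K_v with K_v=5/1976 → 2371.2.
Total e_ss = 2371.2.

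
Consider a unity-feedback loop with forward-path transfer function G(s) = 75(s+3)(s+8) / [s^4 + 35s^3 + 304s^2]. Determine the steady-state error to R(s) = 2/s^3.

76/225

Lowest-order denominator term is 304s^2, so the open loop has 2 poles at the origin → type 2 system.
K_a = lim_{s→0} s^2·G(s) = 75·3·8 / 304 = 225/38.
r(t) = t^2 gives R(s) = 2/s^3.
e_ss = 2/K_a = 2/(225/38) = 76/225.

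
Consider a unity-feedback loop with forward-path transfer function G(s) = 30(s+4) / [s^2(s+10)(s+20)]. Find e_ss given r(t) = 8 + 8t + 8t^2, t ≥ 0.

The open loop has two poles at the origin → type 2 system. By superposition:
  • 8: tracked with zero error.
  • 8t: tracked with zero error.
  • 8t^2: e_ss = 16/K_a with K_a=0.6 → 80/3.
Total e_ss = 80/3.

80/3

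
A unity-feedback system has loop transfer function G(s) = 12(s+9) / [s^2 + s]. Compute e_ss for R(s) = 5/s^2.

Factoring s from the denominator leaves a polynomial with constant term 1, so the system is type 1.
K_v = lim_{s→0} s·G(s) = 12·9 / 1 = 108.
e_ss = 5/K_v = 5/108.

5/108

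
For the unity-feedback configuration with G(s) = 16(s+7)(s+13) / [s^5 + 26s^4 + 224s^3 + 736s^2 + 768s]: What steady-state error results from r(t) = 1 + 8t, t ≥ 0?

Factoring s from the denominator leaves a polynomial with constant term 768, so the system is type 1. Taking each input component in turn:
  • 1: tracked with zero error.
  • 8t: e_ss = 8/K_v with K_v=91/48 → 384/91.
Total e_ss = 384/91.

384/91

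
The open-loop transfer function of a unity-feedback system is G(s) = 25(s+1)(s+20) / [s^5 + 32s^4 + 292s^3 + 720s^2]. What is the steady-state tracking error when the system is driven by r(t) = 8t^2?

23.04

The denominator has no term below 720s^2 — 2 poles at s=0, type 2.
K_a = lim_{s→0} s^2·G(s) = 25·1·20 / 720 = 25/36.
r(t) = 8t^2 gives R(s) = 16/s^3.
e_ss = 16/K_a = 16/(25/36) = 23.04.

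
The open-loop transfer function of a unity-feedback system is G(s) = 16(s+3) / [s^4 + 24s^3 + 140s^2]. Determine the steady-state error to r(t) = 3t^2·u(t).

The denominator has no term below 140s^2 — 2 poles at s=0, type 2.
K_a = lim_{s→0} s^2·G(s) = 16·3 / 140 = 12/35.
r(t) = 3t^2 gives R(s) = 6/s^3.
e_ss = 6/K_a = 6/(12/35) = 17.5.

17.5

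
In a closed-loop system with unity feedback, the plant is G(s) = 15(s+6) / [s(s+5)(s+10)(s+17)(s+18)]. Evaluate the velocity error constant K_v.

The open loop has one pole at the origin → type 1 system.
K_v = lim_{s→0} s·G(s) = 15·6 / (5·10·17·18) = 1/170.

1/170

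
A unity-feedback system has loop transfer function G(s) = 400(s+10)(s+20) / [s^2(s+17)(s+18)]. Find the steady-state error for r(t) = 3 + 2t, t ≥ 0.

Two free integrators in G(s): this is a type 2 system. By superposition:
  • 3: tracked with zero error.
  • 2t: tracked with zero error.
Total e_ss = 0.

0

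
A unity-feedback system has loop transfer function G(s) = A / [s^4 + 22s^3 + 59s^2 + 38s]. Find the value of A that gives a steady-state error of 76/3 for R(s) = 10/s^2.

Lowest-order denominator term is 38s, so the open loop has 1 pole at the origin → type 1 system.
K_v = lim_{s→0} s·G(s) = A / 38 = (1/38)·A.
e_ss = 10/K_v = 76/3 ⇒ K_v = 15/38 ⇒ A = (15/38)/(1/38) = 15.

15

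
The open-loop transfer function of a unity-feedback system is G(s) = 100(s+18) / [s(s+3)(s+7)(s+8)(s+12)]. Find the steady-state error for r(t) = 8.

0

One free integrator in G(s): this is a type 1 system.
A type-1 system has K_p = ∞, so it tracks a step input with zero steady-state error.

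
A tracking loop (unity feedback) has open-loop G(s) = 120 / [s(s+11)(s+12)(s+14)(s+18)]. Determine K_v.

5/1386

One free integrator in G(s): this is a type 1 system.
K_v = lim_{s→0} s·G(s) = 120 / (11·12·14·18) = 5/1386.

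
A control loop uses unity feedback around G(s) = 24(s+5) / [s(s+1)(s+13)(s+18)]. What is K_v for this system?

20/39

The open loop has one pole at the origin → type 1 system.
K_v = lim_{s→0} s·G(s) = 24·5 / (1·13·18) = 20/39.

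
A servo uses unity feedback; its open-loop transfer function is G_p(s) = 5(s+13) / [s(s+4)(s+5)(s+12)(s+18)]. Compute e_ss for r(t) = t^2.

infinity

The open loop has one pole at the origin → type 1 system.
For a type-1 system K_a = 0, so e_ss to a parabolic input is unbounded.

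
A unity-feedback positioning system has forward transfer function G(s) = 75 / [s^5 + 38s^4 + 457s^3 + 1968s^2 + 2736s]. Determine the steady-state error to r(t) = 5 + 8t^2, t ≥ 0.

Factoring s from the denominator leaves a polynomial with constant term 2736, so the system is type 1. Taking each input component in turn:
  • 5: tracked with zero error.
  • 8t^2: a type-1 system cannot track it, e_ss → ∞.
The unbounded component dominates.

infinity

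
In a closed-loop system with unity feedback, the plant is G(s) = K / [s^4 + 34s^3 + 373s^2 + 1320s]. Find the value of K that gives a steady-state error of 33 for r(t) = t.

40

Factoring s from the denominator leaves a polynomial with constant term 1320, so the system is type 1.
K_v = lim_{s→0} s·G(s) = K / 1320 = (1/1320)·K.
e_ss = 1/K_v = 33 ⇒ K_v = 1/33 ⇒ K = (1/33)/(1/1320) = 40.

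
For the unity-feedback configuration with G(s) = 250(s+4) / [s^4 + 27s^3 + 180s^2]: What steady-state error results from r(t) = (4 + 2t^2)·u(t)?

Lowest-order denominator term is 180s^2, so the open loop has 2 poles at the origin → type 2 system. By superposition:
  • 4: tracked with zero error.
  • 2t^2: e_ss = 4/K_a with K_a=50/9 → 0.72.
Total e_ss = 0.72.

0.72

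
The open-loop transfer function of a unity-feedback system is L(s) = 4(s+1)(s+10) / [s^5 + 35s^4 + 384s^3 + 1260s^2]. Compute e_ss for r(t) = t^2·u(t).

The denominator has no term below 1260s^2 — 2 poles at s=0, type 2.
K_a = lim_{s→0} s^2·L(s) = 4·1·10 / 1260 = 2/63.
r(t) = t^2 gives R(s) = 2/s^3.
e_ss = 2/K_a = 2/(2/63) = 63.

63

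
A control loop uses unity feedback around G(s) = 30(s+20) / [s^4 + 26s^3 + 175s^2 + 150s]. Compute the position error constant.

infinity

K_p = lim_{s→0} G(s); with 1 pole at the origin the limit diverges, so K_p = ∞.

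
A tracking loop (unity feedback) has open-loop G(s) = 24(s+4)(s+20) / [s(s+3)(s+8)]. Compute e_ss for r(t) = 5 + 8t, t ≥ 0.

G(s) has one factor of s in the denominator, so the system is type 1. By superposition:
  • 5: tracked with zero error.
  • 8t: e_ss = 8/K_v with K_v=80 → 0.1.
Total e_ss = 0.1.

0.1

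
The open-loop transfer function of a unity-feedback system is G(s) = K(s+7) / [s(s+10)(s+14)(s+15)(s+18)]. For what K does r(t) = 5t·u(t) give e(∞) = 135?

The open loop has one pole at the origin → type 1 system.
K_v = lim_{s→0} s·G(s) = K·7 / (10·14·15·18) = (1/5400)·K.
e_ss = 5/K_v = 135 ⇒ K_v = 1/27 ⇒ K = (1/27)/(1/5400) = 200.

200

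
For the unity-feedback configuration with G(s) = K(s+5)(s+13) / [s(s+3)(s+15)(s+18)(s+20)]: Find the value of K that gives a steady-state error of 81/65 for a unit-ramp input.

200

One free integrator in G(s): this is a type 1 system.
K_v = lim_{s→0} s·G(s) = K·5·13 / (3·15·18·20) = (13/3240)·K.
e_ss = 1/K_v = 81/65 ⇒ K_v = 65/81 ⇒ K = (65/81)/(13/3240) = 200.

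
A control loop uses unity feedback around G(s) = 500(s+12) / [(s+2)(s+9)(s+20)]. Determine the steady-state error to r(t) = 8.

24/53

System type = 0 (no poles at s=0).
K_p = lim_{s→0} G(s) = 500·12 / (2·9·20) = 50/3.
e_ss = 8/(1 + K_p) = 8/(53/3) = 24/53.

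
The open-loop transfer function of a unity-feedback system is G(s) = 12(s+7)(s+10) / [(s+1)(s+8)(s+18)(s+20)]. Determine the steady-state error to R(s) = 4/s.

No free integrators in G(s): this is a type 0 system.
K_p = lim_{s→0} G(s) = 12·7·10 / (1·8·18·20) = 7/24.
e_ss = 4/(1 + K_p) = 4/(31/24) = 96/31.

96/31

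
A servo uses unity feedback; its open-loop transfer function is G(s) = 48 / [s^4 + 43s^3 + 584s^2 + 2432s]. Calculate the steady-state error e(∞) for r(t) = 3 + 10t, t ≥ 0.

Factoring s from the denominator leaves a polynomial with constant term 2432, so the system is type 1. By superposition:
  • 3: tracked with zero error.
  • 10t: e_ss = 10/K_v with K_v=3/152 → 1520/3.
Total e_ss = 1520/3.

1520/3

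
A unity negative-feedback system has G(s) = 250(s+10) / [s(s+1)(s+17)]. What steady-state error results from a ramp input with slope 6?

0.0408

One free integrator in G(s): this is a type 1 system.
K_v = lim_{s→0} s·G(s) = 250·10 / (1·17) = 2500/17.
e_ss = 6/K_v = 6/(2500/17) = 0.0408.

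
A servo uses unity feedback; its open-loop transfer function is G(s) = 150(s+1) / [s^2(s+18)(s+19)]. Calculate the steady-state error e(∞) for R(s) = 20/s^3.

Two free integrators in G(s): this is a type 2 system.
K_a = lim_{s→0} s^2·G(s) = 150·1 / (18·19) = 25/57.
r(t) = 10t^2 gives R(s) = 20/s^3.
e_ss = 20/K_a = 20/(25/57) = 45.6.

45.6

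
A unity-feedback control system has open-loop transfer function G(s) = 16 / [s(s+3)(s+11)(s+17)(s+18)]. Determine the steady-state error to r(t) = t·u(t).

One free integrator in G(s): this is a type 1 system.
K_v = lim_{s→0} s·G(s) = 16 / (3·11·17·18) = 8/5049.
e_ss = 1/K_v = 1/(8/5049) = 631.125.

631.125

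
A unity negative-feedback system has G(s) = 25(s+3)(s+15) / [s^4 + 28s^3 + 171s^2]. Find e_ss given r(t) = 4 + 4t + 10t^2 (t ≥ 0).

3.04

Factoring s^2 from the denominator leaves a polynomial with constant term 171, so the system is type 2. By superposition:
  • 4: tracked with zero error.
  • 4t: tracked with zero error.
  • 10t^2: e_ss = 20/K_a with K_a=125/19 → 3.04.
Total e_ss = 3.04.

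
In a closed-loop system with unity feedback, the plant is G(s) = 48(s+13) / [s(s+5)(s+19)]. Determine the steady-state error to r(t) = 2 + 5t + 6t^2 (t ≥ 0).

infinity

System type = 1 (one pole at s=0). Treating each term separately:
  • 2: tracked with zero error.
  • 5t: e_ss = 5/K_v with K_v=624/95 → 475/624.
  • 6t^2: a type-1 system cannot track it, e_ss → ∞.
The unbounded component dominates.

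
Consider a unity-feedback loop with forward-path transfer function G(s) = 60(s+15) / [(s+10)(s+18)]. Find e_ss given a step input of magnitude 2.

No free integrators in G(s): this is a type 0 system.
K_p = lim_{s→0} G(s) = 60·15 / (10·18) = 5.
e_ss = 2/(1 + K_p) = 2/6 = 1/3.

1/3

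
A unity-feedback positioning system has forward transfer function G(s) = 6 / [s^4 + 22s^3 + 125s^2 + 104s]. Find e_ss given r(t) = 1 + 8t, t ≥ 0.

The denominator has no term below 104s — 1 pole at s=0, type 1. Treating each term separately:
  • 1: tracked with zero error.
  • 8t: e_ss = 8/K_v with K_v=3/52 → 416/3.
Total e_ss = 416/3.

416/3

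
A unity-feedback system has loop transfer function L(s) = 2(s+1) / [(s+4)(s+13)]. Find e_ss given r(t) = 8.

208/27

No free integrators in L(s): this is a type 0 system.
K_p = lim_{s→0} L(s) = 2·1 / (4·13) = 1/26.
e_ss = 8/(1 + K_p) = 8/(27/26) = 208/27.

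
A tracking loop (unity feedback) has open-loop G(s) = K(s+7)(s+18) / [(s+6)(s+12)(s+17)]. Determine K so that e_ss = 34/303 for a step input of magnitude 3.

System type = 0 (no poles at s=0).
K_p = lim_{s→0} G(s) = K·7·18 / (6·12·17) = (7/68)·K.
e_ss = 3/(1 + K_p) = 34/303 ⇒ 1 + (7/68)·K = 909/34 ⇒ K = 250.

250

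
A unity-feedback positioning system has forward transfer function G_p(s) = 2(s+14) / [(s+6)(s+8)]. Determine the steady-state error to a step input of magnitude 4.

G_p(s) has no factors of s in the denominator, so the system is type 0.
K_p = lim_{s→0} G_p(s) = 2·14 / (6·8) = 7/12.
e_ss = 4/(1 + K_p) = 4/(19/12) = 48/19.

48/19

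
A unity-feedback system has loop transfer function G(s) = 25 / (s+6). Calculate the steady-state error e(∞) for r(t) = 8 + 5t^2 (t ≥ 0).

G(s) has no factors of s in the denominator, so the system is type 0. Treating each term separately:
  • 8: e_ss = 8/(1+K_p) with K_p=25/6 → 48/31.
  • 5t^2: a type-0 system cannot track it, e_ss → ∞.
The unbounded component dominates.

infinity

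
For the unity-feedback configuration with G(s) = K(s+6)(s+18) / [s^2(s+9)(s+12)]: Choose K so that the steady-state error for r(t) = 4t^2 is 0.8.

Two free integrators in G(s): this is a type 2 system.
K_a = lim_{s→0} s^2·G(s) = K·6·18 / (9·12) = 1·K.
e_ss = 8/K_a = 0.8 ⇒ K_a = 10 ⇒ K = 10/1 = 10.

10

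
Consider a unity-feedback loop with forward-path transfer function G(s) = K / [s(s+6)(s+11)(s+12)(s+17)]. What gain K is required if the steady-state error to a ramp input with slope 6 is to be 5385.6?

15

System type = 1 (one pole at s=0).
K_v = lim_{s→0} s·G(s) = K / (6·11·12·17) = (1/13464)·K.
e_ss = 6/K_v = 5385.6 ⇒ K_v = 5/4488 ⇒ K = (5/4488)/(1/13464) = 15.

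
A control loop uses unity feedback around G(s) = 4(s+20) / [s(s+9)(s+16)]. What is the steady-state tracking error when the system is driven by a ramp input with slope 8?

G(s) has one factor of s in the denominator, so the system is type 1.
K_v = lim_{s→0} s·G(s) = 4·20 / (9·16) = 5/9.
e_ss = 8/K_v = 8/(5/9) = 14.4.

14.4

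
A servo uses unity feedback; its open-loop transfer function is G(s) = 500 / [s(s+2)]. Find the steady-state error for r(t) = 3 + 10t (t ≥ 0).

0.04

System type = 1 (one pole at s=0). Treating each term separately:
  • 3: tracked with zero error.
  • 10t: e_ss = 10/K_v with K_v=250 → 0.04.
Total e_ss = 0.04.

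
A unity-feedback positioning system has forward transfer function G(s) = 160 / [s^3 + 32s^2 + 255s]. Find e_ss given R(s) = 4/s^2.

6.375

Factoring s from the denominator leaves a polynomial with constant term 255, so the system is type 1.
K_v = lim_{s→0} s·G(s) = 160 / 255 = 32/51.
e_ss = 4/K_v = 4/(32/51) = 6.375.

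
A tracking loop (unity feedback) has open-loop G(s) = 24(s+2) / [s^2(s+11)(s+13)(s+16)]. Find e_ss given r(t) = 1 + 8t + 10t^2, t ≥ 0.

G(s) has two factors of s in the denominator, so the system is type 2. By superposition:
  • 1: tracked with zero error.
  • 8t: tracked with zero error.
  • 10t^2: e_ss = 20/K_a with K_a=3/143 → 2860/3.
Total e_ss = 2860/3.

2860/3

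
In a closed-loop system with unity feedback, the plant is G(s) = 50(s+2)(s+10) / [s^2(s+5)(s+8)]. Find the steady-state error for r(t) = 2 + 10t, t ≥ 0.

G(s) has two factors of s in the denominator, so the system is type 2. Treating each term separately:
  • 2: tracked with zero error.
  • 10t: tracked with zero error.
Total e_ss = 0.

0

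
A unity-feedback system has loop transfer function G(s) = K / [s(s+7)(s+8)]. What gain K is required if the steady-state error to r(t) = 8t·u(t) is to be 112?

4

G(s) has one factor of s in the denominator, so the system is type 1.
K_v = lim_{s→0} s·G(s) = K / (7·8) = (1/56)·K.
e_ss = 8/K_v = 112 ⇒ K_v = 1/14 ⇒ K = (1/14)/(1/56) = 4.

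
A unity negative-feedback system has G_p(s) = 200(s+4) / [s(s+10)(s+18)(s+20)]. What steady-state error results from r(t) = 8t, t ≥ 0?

The open loop has one pole at the origin → type 1 system.
K_v = lim_{s→0} s·G_p(s) = 200·4 / (10·18·20) = 2/9.
e_ss = 8/K_v = 8/(2/9) = 36.

36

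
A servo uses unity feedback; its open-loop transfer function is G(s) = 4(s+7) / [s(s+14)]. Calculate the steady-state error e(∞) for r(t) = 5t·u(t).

G(s) has one factor of s in the denominator, so the system is type 1.
K_v = lim_{s→0} s·G(s) = 4·7 / (14) = 2.
e_ss = 5/K_v = 5/2 = 2.5.

2.5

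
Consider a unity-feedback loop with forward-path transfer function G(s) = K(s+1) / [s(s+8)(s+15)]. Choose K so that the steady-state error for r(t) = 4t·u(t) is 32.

System type = 1 (one pole at s=0).
K_v = lim_{s→0} s·G(s) = K·1 / (8·15) = (1/120)·K.
e_ss = 4/K_v = 32 ⇒ K_v = 0.125 ⇒ K = 0.125/(1/120) = 15.

15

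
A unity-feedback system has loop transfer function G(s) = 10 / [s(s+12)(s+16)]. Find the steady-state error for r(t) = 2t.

System type = 1 (one pole at s=0).
K_v = lim_{s→0} s·G(s) = 10 / (12·16) = 5/96.
e_ss = 2/K_v = 2/(5/96) = 38.4.

38.4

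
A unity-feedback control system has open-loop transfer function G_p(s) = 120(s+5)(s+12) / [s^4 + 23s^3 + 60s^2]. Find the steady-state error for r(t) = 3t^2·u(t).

Lowest-order denominator term is 60s^2, so the open loop has 2 poles at the origin → type 2 system.
K_a = lim_{s→0} s^2·G_p(s) = 120·5·12 / 60 = 120.
r(t) = 3t^2 gives R(s) = 6/s^3.
e_ss = 6/K_a = 6/120 = 0.05.

0.05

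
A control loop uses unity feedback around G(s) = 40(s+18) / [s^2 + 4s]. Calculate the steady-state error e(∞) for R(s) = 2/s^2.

1/90

Lowest-order denominator term is 4s, so the open loop has 1 pole at the origin → type 1 system.
K_v = lim_{s→0} s·G(s) = 40·18 / 4 = 180.
e_ss = 2/K_v = 2/180 = 1/90.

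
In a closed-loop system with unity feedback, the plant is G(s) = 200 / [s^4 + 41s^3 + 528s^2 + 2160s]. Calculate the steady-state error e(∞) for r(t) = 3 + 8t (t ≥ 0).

Factoring s from the denominator leaves a polynomial with constant term 2160, so the system is type 1. By superposition:
  • 3: tracked with zero error.
  • 8t: e_ss = 8/K_v with K_v=5/54 → 86.4.
Total e_ss = 86.4.

86.4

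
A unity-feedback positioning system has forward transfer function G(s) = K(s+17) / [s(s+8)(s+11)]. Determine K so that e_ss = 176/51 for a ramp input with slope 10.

System type = 1 (one pole at s=0).
K_v = lim_{s→0} s·G(s) = K·17 / (8·11) = (17/88)·K.
e_ss = 10/K_v = 176/51 ⇒ K_v = 255/88 ⇒ K = (255/88)/(17/88) = 15.

15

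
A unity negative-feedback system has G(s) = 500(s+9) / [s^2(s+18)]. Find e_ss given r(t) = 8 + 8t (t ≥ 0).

0

Two free integrators in G(s): this is a type 2 system. By superposition:
  • 8: tracked with zero error.
  • 8t: tracked with zero error.
Total e_ss = 0.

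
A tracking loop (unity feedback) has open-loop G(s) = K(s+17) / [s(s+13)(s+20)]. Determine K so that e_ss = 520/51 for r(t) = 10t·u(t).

15

System type = 1 (one pole at s=0).
K_v = lim_{s→0} s·G(s) = K·17 / (13·20) = (17/260)·K.
e_ss = 10/K_v = 520/51 ⇒ K_v = 51/52 ⇒ K = (51/52)/(17/260) = 15.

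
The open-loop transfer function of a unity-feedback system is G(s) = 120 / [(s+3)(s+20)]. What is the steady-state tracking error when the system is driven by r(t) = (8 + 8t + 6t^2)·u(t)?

infinity

G(s) has no factors of s in the denominator, so the system is type 0. Treating each term separately:
  • 8: e_ss = 8/(1+K_p) with K_p=2 → 8/3.
  • 8t: a type-0 system cannot track it, e_ss → ∞.
  • 6t^2: a type-0 system cannot track it, e_ss → ∞.
The unbounded component dominates.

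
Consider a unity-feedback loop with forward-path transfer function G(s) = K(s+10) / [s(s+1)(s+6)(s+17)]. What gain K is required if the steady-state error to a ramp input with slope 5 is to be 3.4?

15

G(s) has one factor of s in the denominator, so the system is type 1.
K_v = lim_{s→0} s·G(s) = K·10 / (1·6·17) = (5/51)·K.
e_ss = 5/K_v = 3.4 ⇒ K_v = 25/17 ⇒ K = (25/17)/(5/51) = 15.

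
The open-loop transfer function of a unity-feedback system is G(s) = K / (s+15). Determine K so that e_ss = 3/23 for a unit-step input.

100

System type = 0 (no poles at s=0).
K_p = lim_{s→0} G(s) = K / (15) = (1/15)·K.
e_ss = 1/(1 + K_p) = 3/23 ⇒ 1 + (1/15)·K = 23/3 ⇒ K = 100.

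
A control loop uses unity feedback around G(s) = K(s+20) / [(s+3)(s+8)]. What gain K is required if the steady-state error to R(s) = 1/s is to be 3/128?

System type = 0 (no poles at s=0).
K_p = lim_{s→0} G(s) = K·20 / (3·8) = (5/6)·K.
e_ss = 1/(1 + K_p) = 3/128 ⇒ 1 + (5/6)·K = 128/3 ⇒ K = 50.

50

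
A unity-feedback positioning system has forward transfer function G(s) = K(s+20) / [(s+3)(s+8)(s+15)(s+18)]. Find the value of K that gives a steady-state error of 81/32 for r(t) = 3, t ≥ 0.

60

G(s) has no factors of s in the denominator, so the system is type 0.
K_p = lim_{s→0} G(s) = K·20 / (3·8·15·18) = (1/324)·K.
e_ss = 3/(1 + K_p) = 81/32 ⇒ 1 + (1/324)·K = 32/27 ⇒ K = 60.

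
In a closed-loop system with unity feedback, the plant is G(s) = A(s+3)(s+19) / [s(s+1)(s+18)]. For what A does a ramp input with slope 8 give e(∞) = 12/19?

G(s) has one factor of s in the denominator, so the system is type 1.
K_v = lim_{s→0} s·G(s) = A·3·19 / (1·18) = (19/6)·A.
e_ss = 8/K_v = 12/19 ⇒ K_v = 38/3 ⇒ A = (38/3)/(19/6) = 4.

4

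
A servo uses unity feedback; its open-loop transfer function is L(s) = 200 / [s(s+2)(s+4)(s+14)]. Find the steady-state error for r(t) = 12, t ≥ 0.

L(s) has one factor of s in the denominator, so the system is type 1.
K_p = ∞ for a type-1 system; e_ss to a step is zero.

0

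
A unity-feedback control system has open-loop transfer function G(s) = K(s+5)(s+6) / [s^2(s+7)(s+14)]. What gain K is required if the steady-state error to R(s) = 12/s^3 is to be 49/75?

60

G(s) has two factors of s in the denominator, so the system is type 2.
K_a = lim_{s→0} s^2·G(s) = K·5·6 / (7·14) = (15/49)·K.
e_ss = 12/K_a = 49/75 ⇒ K_a = 900/49 ⇒ K = (900/49)/(15/49) = 60.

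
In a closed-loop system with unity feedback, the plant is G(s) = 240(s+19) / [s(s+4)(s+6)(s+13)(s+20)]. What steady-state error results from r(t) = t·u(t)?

26/19

G(s) has one factor of s in the denominator, so the system is type 1.
K_v = lim_{s→0} s·G(s) = 240·19 / (4·6·13·20) = 19/26.
e_ss = 1/K_v = 1/(19/26) = 26/19.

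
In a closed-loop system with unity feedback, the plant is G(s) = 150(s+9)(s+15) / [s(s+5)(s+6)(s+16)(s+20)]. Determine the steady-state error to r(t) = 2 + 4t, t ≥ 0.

256/135

One free integrator in G(s): this is a type 1 system. By superposition:
  • 2: tracked with zero error.
  • 4t: e_ss = 4/K_v with K_v=135/64 → 256/135.
Total e_ss = 256/135.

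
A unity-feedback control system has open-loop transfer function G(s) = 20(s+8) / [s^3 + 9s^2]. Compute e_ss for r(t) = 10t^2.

Factoring s^2 from the denominator leaves a polynomial with constant term 9, so the system is type 2.
K_a = lim_{s→0} s^2·G(s) = 20·8 / 9 = 160/9.
r(t) = 10t^2 gives R(s) = 20/s^3.
e_ss = 20/K_a = 20/(160/9) = 1.125.

1.125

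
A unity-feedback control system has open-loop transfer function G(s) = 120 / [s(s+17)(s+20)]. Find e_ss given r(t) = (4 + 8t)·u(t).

System type = 1 (one pole at s=0). Taking each input component in turn:
  • 4: tracked with zero error.
  • 8t: e_ss = 8/K_v with K_v=6/17 → 68/3.
Total e_ss = 68/3.

68/3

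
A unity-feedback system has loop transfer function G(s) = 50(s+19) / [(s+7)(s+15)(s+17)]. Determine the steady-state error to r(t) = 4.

The open loop has no poles at the origin → type 0 system.
K_p = lim_{s→0} G(s) = 50·19 / (7·15·17) = 190/357.
e_ss = 4/(1 + K_p) = 4/(547/357) = 1428/547.

1428/547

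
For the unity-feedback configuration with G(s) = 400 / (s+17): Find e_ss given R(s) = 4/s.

68/417

G(s) has no factors of s in the denominator, so the system is type 0.
K_p = lim_{s→0} G(s) = 400 / (17) = 400/17.
e_ss = 4/(1 + K_p) = 4/(417/17) = 68/417.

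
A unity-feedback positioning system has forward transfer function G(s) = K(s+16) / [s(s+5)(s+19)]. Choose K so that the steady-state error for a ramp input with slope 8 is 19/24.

60

G(s) has one factor of s in the denominator, so the system is type 1.
K_v = lim_{s→0} s·G(s) = K·16 / (5·19) = (16/95)·K.
e_ss = 8/K_v = 19/24 ⇒ K_v = 192/19 ⇒ K = (192/19)/(16/95) = 60.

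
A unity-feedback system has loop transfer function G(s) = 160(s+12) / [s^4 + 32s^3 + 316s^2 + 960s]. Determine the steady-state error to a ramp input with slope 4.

Lowest-order denominator term is 960s, so the open loop has 1 pole at the origin → type 1 system.
K_v = lim_{s→0} s·G(s) = 160·12 / 960 = 2.
e_ss = 4/K_v = 4/2 = 2.

2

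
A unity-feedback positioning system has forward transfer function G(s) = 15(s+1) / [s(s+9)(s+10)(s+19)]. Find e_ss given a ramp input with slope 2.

228

One free integrator in G(s): this is a type 1 system.
K_v = lim_{s→0} s·G(s) = 15·1 / (9·10·19) = 1/114.
e_ss = 2/K_v = 2/(1/114) = 228.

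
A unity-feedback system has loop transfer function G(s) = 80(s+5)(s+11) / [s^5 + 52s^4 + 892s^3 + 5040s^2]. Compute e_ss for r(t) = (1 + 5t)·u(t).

Factoring s^2 from the denominator leaves a polynomial with constant term 5040, so the system is type 2. By superposition:
  • 1: tracked with zero error.
  • 5t: tracked with zero error.
Total e_ss = 0.

0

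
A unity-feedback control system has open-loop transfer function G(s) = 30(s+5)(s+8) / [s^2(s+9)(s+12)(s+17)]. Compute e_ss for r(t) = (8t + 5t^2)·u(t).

G(s) has two factors of s in the denominator, so the system is type 2. Treating each term separately:
  • 8t: tracked with zero error.
  • 5t^2: e_ss = 10/K_a with K_a=100/153 → 15.3.
Total e_ss = 15.3.

15.3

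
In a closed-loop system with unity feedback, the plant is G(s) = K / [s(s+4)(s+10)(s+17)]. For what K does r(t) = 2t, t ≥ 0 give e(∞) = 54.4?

25

System type = 1 (one pole at s=0).
K_v = lim_{s→0} s·G(s) = K / (4·10·17) = (1/680)·K.
e_ss = 2/K_v = 54.4 ⇒ K_v = 5/136 ⇒ K = (5/136)/(1/680) = 25.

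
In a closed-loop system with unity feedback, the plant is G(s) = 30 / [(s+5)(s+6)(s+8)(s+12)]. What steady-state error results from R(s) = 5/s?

480/97

G(s) has no factors of s in the denominator, so the system is type 0.
K_p = lim_{s→0} G(s) = 30 / (5·6·8·12) = 1/96.
e_ss = 5/(1 + K_p) = 5/(97/96) = 480/97.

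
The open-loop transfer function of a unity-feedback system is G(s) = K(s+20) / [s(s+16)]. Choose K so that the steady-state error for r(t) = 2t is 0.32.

One free integrator in G(s): this is a type 1 system.
K_v = lim_{s→0} s·G(s) = K·20 / (16) = 1.25·K.
e_ss = 2/K_v = 0.32 ⇒ K_v = 6.25 ⇒ K = 6.25/1.25 = 5.

5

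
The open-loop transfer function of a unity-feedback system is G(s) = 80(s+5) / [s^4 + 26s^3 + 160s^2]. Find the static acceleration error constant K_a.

Factoring s^2 from the denominator leaves a polynomial with constant term 160, so the system is type 2.
K_a = lim_{s→0} s^2·G(s) = 80·5 / 160 = 2.5.

2.5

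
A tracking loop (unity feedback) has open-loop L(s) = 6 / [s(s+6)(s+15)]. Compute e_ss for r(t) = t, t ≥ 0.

15

The open loop has one pole at the origin → type 1 system.
K_v = lim_{s→0} s·L(s) = 6 / (6·15) = 1/15.
e_ss = 1/K_v = 1/(1/15) = 15.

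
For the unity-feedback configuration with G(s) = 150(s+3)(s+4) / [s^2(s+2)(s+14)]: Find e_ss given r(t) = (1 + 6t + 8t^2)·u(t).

56/225

The open loop has two poles at the origin → type 2 system. Taking each input component in turn:
  • 1: tracked with zero error.
  • 6t: tracked with zero error.
  • 8t^2: e_ss = 16/K_a with K_a=450/7 → 56/225.
Total e_ss = 56/225.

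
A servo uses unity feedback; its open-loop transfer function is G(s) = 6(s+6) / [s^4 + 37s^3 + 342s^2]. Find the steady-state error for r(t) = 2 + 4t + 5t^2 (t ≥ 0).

Lowest-order denominator term is 342s^2, so the open loop has 2 poles at the origin → type 2 system. Treating each term separately:
  • 2: tracked with zero error.
  • 4t: tracked with zero error.
  • 5t^2: e_ss = 10/K_a with K_a=2/19 → 95.
Total e_ss = 95.

95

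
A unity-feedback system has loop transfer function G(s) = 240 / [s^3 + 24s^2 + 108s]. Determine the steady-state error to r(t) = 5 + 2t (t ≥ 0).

0.9

The denominator has no term below 108s — 1 pole at s=0, type 1. Treating each term separately:
  • 5: tracked with zero error.
  • 2t: e_ss = 2/K_v with K_v=20/9 → 0.9.
Total e_ss = 0.9.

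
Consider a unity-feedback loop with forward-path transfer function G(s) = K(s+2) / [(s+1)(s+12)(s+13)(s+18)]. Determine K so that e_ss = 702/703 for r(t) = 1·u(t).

2

The open loop has no poles at the origin → type 0 system.
K_p = lim_{s→0} G(s) = K·2 / (1·12·13·18) = (1/1404)·K.
e_ss = 1/(1 + K_p) = 702/703 ⇒ 1 + (1/1404)·K = 703/702 ⇒ K = 2.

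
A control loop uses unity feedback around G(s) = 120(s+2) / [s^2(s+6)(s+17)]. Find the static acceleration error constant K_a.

System type = 2 (two poles at s=0).
K_a = lim_{s→0} s^2·G(s) = 120·2 / (6·17) = 40/17.

40/17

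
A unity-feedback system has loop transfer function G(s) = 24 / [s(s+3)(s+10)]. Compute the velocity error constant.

System type = 1 (one pole at s=0).
K_v = lim_{s→0} s·G(s) = 24 / (3·10) = 0.8.

0.8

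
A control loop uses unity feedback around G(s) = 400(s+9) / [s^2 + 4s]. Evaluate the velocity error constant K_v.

900

Factoring s from the denominator leaves a polynomial with constant term 4, so the system is type 1.
K_v = lim_{s→0} s·G(s) = 400·9 / 4 = 900.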